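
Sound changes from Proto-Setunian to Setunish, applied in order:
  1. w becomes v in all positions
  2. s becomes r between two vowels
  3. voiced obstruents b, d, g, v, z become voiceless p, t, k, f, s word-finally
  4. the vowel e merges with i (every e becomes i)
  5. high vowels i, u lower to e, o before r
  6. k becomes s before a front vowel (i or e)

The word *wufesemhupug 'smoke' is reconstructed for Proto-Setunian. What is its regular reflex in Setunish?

Setunish: *wufesemhupug > vufesemhupug > vuferemhupug > vuferemhupuk > vufirimhupuk > vuferimhupuk  (by unconditioned shift, rhotacism, final devoicing, vowel merger, pre-rhotic lowering)

vuferimhupuk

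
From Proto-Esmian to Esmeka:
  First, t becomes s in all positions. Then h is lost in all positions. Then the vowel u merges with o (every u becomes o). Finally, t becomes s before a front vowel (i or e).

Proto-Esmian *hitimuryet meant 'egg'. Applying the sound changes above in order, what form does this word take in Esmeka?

isimoryes

Esmeka: start from *hitimuryet.
  rule 1 (unconditioned shift): hitimuryet → hisimuryes
  rule 2 (h-loss): hisimuryes → isimuryes
  rule 3 (vowel merger): isimuryes → isimoryes
  rule 4: no change — isimoryes
  ⇒ Esmeka isimoryes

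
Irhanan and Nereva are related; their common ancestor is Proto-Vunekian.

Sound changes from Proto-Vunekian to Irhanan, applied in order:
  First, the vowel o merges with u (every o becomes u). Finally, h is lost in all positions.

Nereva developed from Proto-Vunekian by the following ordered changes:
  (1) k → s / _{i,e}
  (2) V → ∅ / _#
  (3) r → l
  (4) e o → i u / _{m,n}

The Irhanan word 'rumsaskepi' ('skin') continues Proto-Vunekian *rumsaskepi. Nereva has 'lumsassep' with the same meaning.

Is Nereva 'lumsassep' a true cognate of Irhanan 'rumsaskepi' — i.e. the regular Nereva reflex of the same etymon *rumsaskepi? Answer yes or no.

yes

Derive the expected Nereva reflex of *rumsaskepi:
Nereva: *rumsaskepi
  rumsaskepi → rumsassepi   [palatalisation]
  rumsassepi → rumsassep   [apocope]
  rumsassep → lumsassep   [unconditioned shift]
  lumsassep (rule 4 does not apply)
  giving Nereva lumsassep.
Nereva 'lumsassep' matches the regular reflex exactly, so the pair is cognate.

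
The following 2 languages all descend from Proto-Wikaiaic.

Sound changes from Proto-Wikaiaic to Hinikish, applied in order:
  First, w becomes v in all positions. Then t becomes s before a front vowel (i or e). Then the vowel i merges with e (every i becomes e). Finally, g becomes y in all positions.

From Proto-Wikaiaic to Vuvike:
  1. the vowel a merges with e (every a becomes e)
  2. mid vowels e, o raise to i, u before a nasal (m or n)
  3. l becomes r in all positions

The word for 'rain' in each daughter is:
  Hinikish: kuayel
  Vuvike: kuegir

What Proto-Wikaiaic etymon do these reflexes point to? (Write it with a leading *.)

Position 5: Hinikish has e, Vuvike has i. Taking the neighbouring segments as reconstructed: Hinikish e could go back to *e or *i; Vuvike i can only go back to *i — the one source consistent with every daughter is *i.
Position 4: Hinikish has y, Vuvike has g. Vuvike preserves g here (none of its changes turn any other segment into g), so the proto-segment is *g.
Position 6: Hinikish has l, Vuvike has r. Hinikish preserves l here (none of its changes turn any other segment into l), so the proto-segment is *l.
Continuing position by position gives *kuagil; check it forward:
Hinikish: start from *kuagil.
  rule 1: no change — kuagil
  rule 2: no change — kuagil
  rule 3 (vowel merger): kuagil → kuagel
  rule 4 (unconditioned shift): kuagel → kuayel
  ⇒ Hinikish kuayel
Vuvike: *kuagil
  kuagil → kuegil   [vowel merger]
  kuegil (rule 2 does not apply)
  kuegil → kuegir   [unconditioned shift]
  giving Vuvike kuegir.
No other proto-form is consistent with every reflex, so the reconstruction is *kuagil.

*kuagil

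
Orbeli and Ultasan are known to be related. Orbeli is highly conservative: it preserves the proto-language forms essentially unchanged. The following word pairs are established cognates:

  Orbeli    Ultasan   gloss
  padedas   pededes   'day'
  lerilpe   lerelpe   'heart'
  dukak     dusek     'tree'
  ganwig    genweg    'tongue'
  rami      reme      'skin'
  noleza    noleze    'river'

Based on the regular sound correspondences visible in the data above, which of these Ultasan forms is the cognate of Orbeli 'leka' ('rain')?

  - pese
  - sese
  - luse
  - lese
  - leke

dukak ~ dusek — Orbeli k corresponds to Ultasan s between vowels (before a back vowel).
noleza ~ noleze — Orbeli a corresponds to Ultasan e word-finally.
Applying these to Orbeli 'leka':
  leka → lesa   (k→s between vowels (before a back vowel))
  lesa → lese   (a→e word-finally)
So the Ultasan cognate is 'lese'.

lese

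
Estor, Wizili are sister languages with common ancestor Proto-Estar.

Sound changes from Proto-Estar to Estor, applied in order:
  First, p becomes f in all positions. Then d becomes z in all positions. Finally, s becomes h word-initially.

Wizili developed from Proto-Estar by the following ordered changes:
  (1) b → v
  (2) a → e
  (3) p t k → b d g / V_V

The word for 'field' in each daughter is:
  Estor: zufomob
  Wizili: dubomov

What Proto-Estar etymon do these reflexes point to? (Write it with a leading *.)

Position 3: Estor has f, Wizili has b. In Wizili, b can only continue *p, so the proto-segment is *p.
Position 7: Estor has b, Wizili has v. Estor preserves b here (none of its changes turn any other segment into b), so the proto-segment is *b.
Position 1: Estor has z, Wizili has d. Taking the neighbouring segments as reconstructed: Estor z could go back to *d or *z; Wizili d can only go back to *d — the one source consistent with every daughter is *d.
This points to *dupomob. Verify forward in each daughter:
Estor: start from *dupomob.
  rule 1 (unconditioned shift): dupomob → dufomob
  rule 2 (unconditioned shift): dufomob → zufomob
  rule 3: no change — zufomob
  ⇒ Estor zufomob
Wizili: *dupomob
  dupomob → dupomov   [unconditioned shift]
  dupomov (rule 2 does not apply)
  dupomov → dubomov   [intervocalic voicing]
  giving Wizili dubomov.
*dupomob is the unique common source.

*dupomob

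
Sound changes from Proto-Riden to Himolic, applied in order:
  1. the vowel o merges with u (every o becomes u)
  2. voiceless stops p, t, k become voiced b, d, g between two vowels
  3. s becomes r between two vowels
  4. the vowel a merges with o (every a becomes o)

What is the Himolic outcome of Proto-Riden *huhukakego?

huhugogegu

Himolic: *huhukakego
  huhukakego → huhukakegu   [vowel merger]
  huhukakegu → huhugagegu   [intervocalic voicing]
  huhugagegu (rule 3 does not apply)
  huhugagegu → huhugogegu   [vowel merger]
  giving Himolic huhugogegu.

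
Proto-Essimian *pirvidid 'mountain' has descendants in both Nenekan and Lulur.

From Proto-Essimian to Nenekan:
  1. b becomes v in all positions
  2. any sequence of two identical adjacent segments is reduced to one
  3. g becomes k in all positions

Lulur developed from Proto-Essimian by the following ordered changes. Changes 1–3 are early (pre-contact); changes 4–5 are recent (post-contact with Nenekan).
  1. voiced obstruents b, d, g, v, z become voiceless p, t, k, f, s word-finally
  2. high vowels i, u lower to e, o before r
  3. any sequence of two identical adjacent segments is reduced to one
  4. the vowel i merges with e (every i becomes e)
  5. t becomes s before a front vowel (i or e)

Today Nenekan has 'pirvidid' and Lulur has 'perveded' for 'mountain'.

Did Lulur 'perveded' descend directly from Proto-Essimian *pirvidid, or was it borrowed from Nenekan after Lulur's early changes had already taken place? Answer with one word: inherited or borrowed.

If inherited, *pirvidid would pass through all of Lulur's changes:
Lulur: *pirvidid
  pirvidid → pirvidit   [final devoicing]
  pirvidit → pervidit   [pre-rhotic lowering]
  pervidit (rule 3 does not apply)
  pervidit → pervedet   [vowel merger]
  pervedet (rule 5 does not apply)
  giving Lulur pervedet.
If borrowed from Nenekan 'pirvidid' after the early changes, it would undergo only the recent ones:
  rule 4 (vowel merger): pirvidid → perveded
  rule 5 (palatalisation): no change (perveded)
  ⇒ as a loan: perveded
Lulur 'perveded' matches the loan outcome 'perveded', not the inherited 'pervedet' — it skipped the early Lulur changes, so it was borrowed from Nenekan.

borrowed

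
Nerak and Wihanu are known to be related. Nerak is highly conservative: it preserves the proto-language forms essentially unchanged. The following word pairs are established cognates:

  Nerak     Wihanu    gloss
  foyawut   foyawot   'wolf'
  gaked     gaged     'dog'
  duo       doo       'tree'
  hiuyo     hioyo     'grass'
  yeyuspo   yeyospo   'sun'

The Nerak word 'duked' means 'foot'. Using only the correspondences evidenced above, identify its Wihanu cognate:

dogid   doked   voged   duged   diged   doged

doged

foyawut ~ foyawot, yeyuspo ~ yeyospo — Nerak u corresponds to Wihanu o after a consonant, before a consonant other than r, m, n, p, b, f, v.
gaked ~ gaged — Nerak k corresponds to Wihanu g between vowels (before a front vowel).
Applying these to Nerak 'duked':
  duked → doked   (u→o after a consonant, before a consonant other than r, m, n, p, b, f, v)
  doked → doged   (k→g between vowels (before a front vowel))
So the Wihanu cognate is 'doged'.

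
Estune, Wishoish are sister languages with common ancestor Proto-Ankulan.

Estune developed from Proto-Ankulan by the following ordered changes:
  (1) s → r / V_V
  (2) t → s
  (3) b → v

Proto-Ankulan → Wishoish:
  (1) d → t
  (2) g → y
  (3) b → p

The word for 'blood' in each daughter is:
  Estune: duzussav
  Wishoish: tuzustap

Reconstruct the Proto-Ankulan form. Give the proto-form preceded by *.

*duzustab

Position 8: Estune has v, Wishoish has p. Taking the neighbouring segments as reconstructed: Estune v could go back to *b or *v; Wishoish p could go back to *p or *b — the one source consistent with every daughter is *b.
Position 6: Estune has s, Wishoish has t. Taking the neighbouring segments as reconstructed: Estune s could go back to *t or *s; Wishoish t could go back to *t or *d — the one source consistent with every daughter is *t.
Position 1: Estune has d, Wishoish has t. Estune preserves d here (none of its changes turn any other segment into d), so the proto-segment is *d.
The remaining positions agree across the daughters. Check the candidate against every language:
Estune: *duzustab > duzussab > duzussav  (by unconditioned shift, unconditioned shift)
Wishoish: *duzustab > tuzustab > tuzustap  (by unconditioned shift, unconditioned shift)
*duzustab is the unique common source.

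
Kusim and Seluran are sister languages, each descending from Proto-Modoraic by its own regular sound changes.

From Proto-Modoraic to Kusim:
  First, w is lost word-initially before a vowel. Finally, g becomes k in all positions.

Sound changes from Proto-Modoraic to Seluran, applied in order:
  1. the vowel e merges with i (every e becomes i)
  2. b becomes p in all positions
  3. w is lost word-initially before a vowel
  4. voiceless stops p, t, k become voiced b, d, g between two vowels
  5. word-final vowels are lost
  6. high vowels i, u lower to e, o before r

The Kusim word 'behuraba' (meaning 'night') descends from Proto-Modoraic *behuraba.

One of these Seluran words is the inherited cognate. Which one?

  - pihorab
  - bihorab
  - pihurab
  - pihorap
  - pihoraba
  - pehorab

Seluran: start from *behuraba.
  rule 1 (vowel merger): behuraba → bihuraba
  rule 2 (unconditioned shift): bihuraba → pihurapa
  rule 3: no change — pihurapa
  rule 4 (intervocalic voicing): pihurapa → pihuraba
  rule 5 (apocope): pihuraba → pihurab
  rule 6 (pre-rhotic lowering): pihurab → pihorab
  ⇒ Seluran pihorab

pihorab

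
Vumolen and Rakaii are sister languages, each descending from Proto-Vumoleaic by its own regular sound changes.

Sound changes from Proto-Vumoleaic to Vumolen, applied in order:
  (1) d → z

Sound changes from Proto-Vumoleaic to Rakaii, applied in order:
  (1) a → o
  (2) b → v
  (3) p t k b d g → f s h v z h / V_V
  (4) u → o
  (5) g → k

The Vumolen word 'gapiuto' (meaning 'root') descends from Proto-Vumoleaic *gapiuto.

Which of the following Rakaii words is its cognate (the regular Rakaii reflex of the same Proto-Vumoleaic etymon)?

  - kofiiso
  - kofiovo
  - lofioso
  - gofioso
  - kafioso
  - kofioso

Rakaii: *gapiuto
  gapiuto → gopiuto   [vowel merger]
  gopiuto (rule 2 does not apply)
  gopiuto → gofiuso   [intervocalic lenition]
  gofiuso → gofioso   [vowel merger]
  gofioso → kofioso   [unconditioned shift]
  giving Rakaii kofioso.
Among the options, 'kofioso' alone shows every Rakaii change applied in order.

kofioso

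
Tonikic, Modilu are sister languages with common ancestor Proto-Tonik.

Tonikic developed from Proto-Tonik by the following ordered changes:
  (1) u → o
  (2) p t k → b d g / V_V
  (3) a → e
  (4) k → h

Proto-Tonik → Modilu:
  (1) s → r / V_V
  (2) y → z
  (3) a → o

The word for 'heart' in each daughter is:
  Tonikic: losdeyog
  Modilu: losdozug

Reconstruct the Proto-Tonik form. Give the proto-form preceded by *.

*losdayug

Position 6: Tonikic has y, Modilu has z. Tonikic preserves y here (none of its changes turn any other segment into y), so the proto-segment is *y.
Position 7: Tonikic has o, Modilu has u. Modilu preserves u here (none of its changes turn any other segment into u), so the proto-segment is *u.
Position 5: Tonikic has e, Modilu has o. Taking the neighbouring segments as reconstructed: Tonikic e could go back to *a or *e; Modilu o could go back to *a or *o — the one source consistent with every daughter is *a.
This points to *losdayug. Verify forward in each daughter:
Tonikic: *losdayug
  losdayug → losdayog   [vowel merger]
  losdayog (rule 2 does not apply)
  losdayog → losdeyog   [vowel merger]
  losdeyog (rule 4 does not apply)
  giving Tonikic losdeyog.
Modilu: *losdayug
  losdayug (rule 1 does not apply)
  losdayug → losdazug   [unconditioned shift]
  losdazug → losdozug   [vowel merger]
  giving Modilu losdozug.
No other proto-form is consistent with every reflex, so the reconstruction is *losdayug.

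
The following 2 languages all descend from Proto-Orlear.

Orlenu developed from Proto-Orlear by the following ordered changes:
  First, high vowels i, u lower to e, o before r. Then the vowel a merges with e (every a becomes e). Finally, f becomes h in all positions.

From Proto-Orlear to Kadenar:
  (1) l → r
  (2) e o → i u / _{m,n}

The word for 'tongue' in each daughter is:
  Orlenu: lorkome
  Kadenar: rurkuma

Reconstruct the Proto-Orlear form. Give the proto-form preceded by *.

*lurkoma

Position 2: Orlenu has o, Kadenar has u. Taking the neighbouring segments as reconstructed: Orlenu o could go back to *o or *u; Kadenar u can only go back to *u — the one source consistent with every daughter is *u.
Position 1: Orlenu has l, Kadenar has r. Orlenu preserves l here (none of its changes turn any other segment into l), so the proto-segment is *l.
Position 7: Orlenu has e, Kadenar has a. Kadenar preserves a here (none of its changes turn any other segment into a), so the proto-segment is *a.
This points to *lurkoma. Verify forward in each daughter:
Orlenu: *lurkoma
  lurkoma → lorkoma   [pre-rhotic lowering]
  lorkoma → lorkome   [vowel merger]
  lorkome (rule 3 does not apply)
  giving Orlenu lorkome.
Kadenar: start from *lurkoma.
  rule 1 (unconditioned shift): lurkoma → rurkoma
  rule 2 (pre-nasal raising): rurkoma → rurkuma
  ⇒ Kadenar rurkuma
No other proto-form is consistent with every reflex, so the reconstruction is *lurkoma.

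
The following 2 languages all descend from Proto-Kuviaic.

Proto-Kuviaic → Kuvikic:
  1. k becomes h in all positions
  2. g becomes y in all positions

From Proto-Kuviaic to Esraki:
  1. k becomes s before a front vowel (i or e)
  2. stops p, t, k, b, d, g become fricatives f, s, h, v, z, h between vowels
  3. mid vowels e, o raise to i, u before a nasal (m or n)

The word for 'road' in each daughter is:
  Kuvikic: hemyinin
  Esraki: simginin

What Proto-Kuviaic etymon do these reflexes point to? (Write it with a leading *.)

*kemginin

Position 2: Kuvikic has e, Esraki has i. Kuvikic preserves e here (none of its changes turn any other segment into e), so the proto-segment is *e.
Position 1: Kuvikic has h, Esraki has s. Taking the neighbouring segments as reconstructed: Kuvikic h could go back to *k or *h; Esraki s could go back to *k or *s — the one source consistent with every daughter is *k.
Position 4: Kuvikic has y, Esraki has g. Esraki preserves g here (none of its changes turn any other segment into g), so the proto-segment is *g.
Verify the candidate proto-form against each daughter:
Kuvikic: start from *kemginin.
  rule 1 (unconditioned shift): kemginin → hemginin
  rule 2 (unconditioned shift): hemginin → hemyinin
  ⇒ Kuvikic hemyinin
Esraki: *kemginin > semginin > simginin  (by palatalisation, pre-nasal raising)
*kemginin is the unique common source.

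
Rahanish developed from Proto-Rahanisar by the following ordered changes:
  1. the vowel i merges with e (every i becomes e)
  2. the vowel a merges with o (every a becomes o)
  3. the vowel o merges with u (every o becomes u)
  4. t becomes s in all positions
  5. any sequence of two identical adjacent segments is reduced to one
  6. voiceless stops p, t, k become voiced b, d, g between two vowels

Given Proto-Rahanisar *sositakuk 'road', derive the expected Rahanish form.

Rahanish: start from *sositakuk.
  rule 1 (vowel merger): sositakuk → sosetakuk
  rule 2 (vowel merger): sosetakuk → sosetokuk
  rule 3 (vowel merger): sosetokuk → susetukuk
  rule 4 (unconditioned shift): susetukuk → susesukuk
  rule 5: no change — susesukuk
  rule 6 (intervocalic voicing): susesukuk → susesuguk
  ⇒ Rahanish susesuguk

susesuguk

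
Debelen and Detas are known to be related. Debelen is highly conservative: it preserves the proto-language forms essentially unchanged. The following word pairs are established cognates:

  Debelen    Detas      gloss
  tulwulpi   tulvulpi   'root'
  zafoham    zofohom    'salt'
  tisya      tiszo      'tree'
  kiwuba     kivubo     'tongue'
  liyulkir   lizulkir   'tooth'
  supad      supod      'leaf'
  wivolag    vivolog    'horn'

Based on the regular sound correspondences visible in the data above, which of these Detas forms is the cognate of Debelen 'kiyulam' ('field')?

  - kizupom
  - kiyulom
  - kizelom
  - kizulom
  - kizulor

kizulom

liyulkir ~ lizulkir — Debelen y corresponds to Detas z between vowels (before a back vowel).
zafoham ~ zofohom — Debelen a corresponds to Detas o after a consonant, before a nasal.
Applying these to Debelen 'kiyulam':
  kiyulam → kizulam   (y→z between vowels (before a back vowel))
  kizulam → kizulom   (a→o after a consonant, before a nasal)
So the Detas cognate is 'kizulom'.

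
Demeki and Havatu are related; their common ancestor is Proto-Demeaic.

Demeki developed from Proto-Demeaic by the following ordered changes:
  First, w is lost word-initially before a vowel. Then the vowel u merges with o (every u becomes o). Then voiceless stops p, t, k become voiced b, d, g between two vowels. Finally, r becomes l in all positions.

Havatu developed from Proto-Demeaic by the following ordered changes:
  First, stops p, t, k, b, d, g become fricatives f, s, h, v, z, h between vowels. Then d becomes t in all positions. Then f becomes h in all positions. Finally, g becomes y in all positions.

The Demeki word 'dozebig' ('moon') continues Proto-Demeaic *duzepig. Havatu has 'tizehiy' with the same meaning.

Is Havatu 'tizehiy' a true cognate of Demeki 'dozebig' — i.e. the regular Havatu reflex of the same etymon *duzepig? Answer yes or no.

Derive the expected Havatu reflex of *duzepig:
Havatu: start from *duzepig.
  rule 1 (intervocalic lenition): duzepig → duzefig
  rule 2 (unconditioned shift): duzefig → tuzefig
  rule 3 (unconditioned shift): tuzefig → tuzehig
  rule 4 (unconditioned shift): tuzehig → tuzehiy
  ⇒ Havatu tuzehiy
The regular Havatu reflex would be 'tuzehiy', but the attested form is 'tizehiy'. The correspondence is irregular, so they are not cognates (the Havatu form has a different source).

no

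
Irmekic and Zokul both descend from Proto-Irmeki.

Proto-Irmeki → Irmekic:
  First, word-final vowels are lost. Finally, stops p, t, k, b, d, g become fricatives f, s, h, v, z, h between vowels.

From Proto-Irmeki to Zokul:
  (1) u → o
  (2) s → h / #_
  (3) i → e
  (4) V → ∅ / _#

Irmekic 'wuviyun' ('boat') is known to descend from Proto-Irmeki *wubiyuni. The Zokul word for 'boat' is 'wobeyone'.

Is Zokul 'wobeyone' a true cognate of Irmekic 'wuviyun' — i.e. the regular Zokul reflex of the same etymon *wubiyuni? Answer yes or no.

no

Derive the expected Zokul reflex of *wubiyuni:
Zokul: start from *wubiyuni.
  rule 1 (vowel merger): wubiyuni → wobiyoni
  rule 2: no change — wobiyoni
  rule 3 (vowel merger): wobiyoni → wobeyone
  rule 4 (apocope): wobeyone → wobeyon
  ⇒ Zokul wobeyon
The regular Zokul reflex would be 'wobeyon', but the attested form is 'wobeyone'. The correspondence is irregular, so they are not cognates (the Zokul form has a different source).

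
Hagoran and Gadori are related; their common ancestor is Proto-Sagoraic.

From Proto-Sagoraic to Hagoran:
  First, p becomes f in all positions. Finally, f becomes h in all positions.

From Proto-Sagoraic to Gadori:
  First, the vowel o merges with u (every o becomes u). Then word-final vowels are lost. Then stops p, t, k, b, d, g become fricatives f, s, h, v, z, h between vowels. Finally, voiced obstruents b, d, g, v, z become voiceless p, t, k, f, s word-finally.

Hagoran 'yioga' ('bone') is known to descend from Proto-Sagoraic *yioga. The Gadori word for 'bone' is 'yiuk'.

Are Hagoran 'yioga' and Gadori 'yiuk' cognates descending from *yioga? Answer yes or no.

Derive the expected Gadori reflex of *yioga:
Gadori: *yioga > yiuga > yiug > yiuk  (by vowel merger, apocope, final devoicing)
Gadori 'yiuk' matches the regular reflex exactly, so the pair is cognate.

yes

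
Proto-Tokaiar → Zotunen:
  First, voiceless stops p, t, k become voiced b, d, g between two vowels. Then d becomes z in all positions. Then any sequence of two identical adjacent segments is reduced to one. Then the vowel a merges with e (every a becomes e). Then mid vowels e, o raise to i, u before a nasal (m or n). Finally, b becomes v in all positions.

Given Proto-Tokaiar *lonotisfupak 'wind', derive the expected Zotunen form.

lunozisfuvek

Zotunen: start from *lonotisfupak.
  rule 1 (intervocalic voicing): lonotisfupak → lonodisfubak
  rule 2 (unconditioned shift): lonodisfubak → lonozisfubak
  rule 3: no change — lonozisfubak
  rule 4 (vowel merger): lonozisfubak → lonozisfubek
  rule 5 (pre-nasal raising): lonozisfubek → lunozisfubek
  rule 6 (unconditioned shift): lunozisfubek → lunozisfuvek
  ⇒ Zotunen lunozisfuvek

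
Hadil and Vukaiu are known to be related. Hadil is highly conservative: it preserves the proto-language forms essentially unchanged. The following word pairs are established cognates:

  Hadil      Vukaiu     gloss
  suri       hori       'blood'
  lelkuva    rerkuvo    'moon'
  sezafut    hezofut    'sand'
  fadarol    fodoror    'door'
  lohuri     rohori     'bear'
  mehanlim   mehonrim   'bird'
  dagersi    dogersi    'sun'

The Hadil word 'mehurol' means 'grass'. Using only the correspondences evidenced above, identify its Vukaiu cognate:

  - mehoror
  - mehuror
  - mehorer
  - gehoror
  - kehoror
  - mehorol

mehoror

suri ~ hori, lohuri ~ rohori — Hadil u corresponds to Vukaiu o after a consonant, before r.
fadarol ~ fodoror — Hadil l corresponds to Vukaiu r word-finally.
Applying these to Hadil 'mehurol':
  mehurol → mehorol   (u→o after a consonant, before r)
  mehorol → mehoror   (l→r word-finally)
So the Vukaiu cognate is 'mehoror'.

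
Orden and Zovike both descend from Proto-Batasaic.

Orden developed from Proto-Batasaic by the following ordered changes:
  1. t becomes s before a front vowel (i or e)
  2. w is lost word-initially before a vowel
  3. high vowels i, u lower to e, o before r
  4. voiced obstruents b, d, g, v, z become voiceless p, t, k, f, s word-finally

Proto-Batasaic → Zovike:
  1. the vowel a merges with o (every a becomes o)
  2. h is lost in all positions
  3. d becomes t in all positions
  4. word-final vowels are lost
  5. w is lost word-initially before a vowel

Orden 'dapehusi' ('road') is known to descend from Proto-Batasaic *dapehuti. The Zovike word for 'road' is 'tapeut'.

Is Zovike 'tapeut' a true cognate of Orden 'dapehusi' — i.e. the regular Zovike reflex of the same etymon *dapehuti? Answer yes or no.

no

Derive the expected Zovike reflex of *dapehuti:
Zovike: *dapehuti
  dapehuti → dopehuti   [vowel merger]
  dopehuti → dopeuti   [h-loss]
  dopeuti → topeuti   [unconditioned shift]
  topeuti → topeut   [apocope]
  topeut (rule 5 does not apply)
  giving Zovike topeut.
The regular Zovike reflex would be 'topeut', but the attested form is 'tapeut'. The correspondence is irregular, so they are not cognates (the Zovike form has a different source).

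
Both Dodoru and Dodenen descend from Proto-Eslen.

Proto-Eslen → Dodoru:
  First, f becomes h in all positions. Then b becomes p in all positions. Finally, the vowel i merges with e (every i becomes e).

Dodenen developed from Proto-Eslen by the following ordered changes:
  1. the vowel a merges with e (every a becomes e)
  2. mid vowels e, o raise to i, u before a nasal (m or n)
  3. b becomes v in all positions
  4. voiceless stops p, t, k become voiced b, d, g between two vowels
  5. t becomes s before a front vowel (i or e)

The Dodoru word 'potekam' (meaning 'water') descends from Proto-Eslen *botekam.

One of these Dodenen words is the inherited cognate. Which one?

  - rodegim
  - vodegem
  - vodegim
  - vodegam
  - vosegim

Dodenen: start from *botekam.
  rule 1 (vowel merger): botekam → botekem
  rule 2 (pre-nasal raising): botekem → botekim
  rule 3 (unconditioned shift): botekim → votekim
  rule 4 (intervocalic voicing): votekim → vodegim
  rule 5: no change — vodegim
  ⇒ Dodenen vodegim
Only 'vodegim' matches the regular Dodenen development of *botekam.

vodegim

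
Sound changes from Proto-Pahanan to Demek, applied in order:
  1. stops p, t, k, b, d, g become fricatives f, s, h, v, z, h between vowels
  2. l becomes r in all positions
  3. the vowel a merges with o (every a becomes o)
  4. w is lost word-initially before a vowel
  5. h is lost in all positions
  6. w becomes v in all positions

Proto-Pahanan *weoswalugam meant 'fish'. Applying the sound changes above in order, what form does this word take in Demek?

Demek: start from *weoswalugam.
  rule 1 (intervocalic lenition): weoswalugam → weoswaluham
  rule 2 (unconditioned shift): weoswaluham → weoswaruham
  rule 3 (vowel merger): weoswaruham → weosworuhom
  rule 4 (glide loss): weosworuhom → eosworuhom
  rule 5 (h-loss): eosworuhom → eosworuom
  rule 6 (unconditioned shift): eosworuom → eosvoruom
  ⇒ Demek eosvoruom

eosvoruom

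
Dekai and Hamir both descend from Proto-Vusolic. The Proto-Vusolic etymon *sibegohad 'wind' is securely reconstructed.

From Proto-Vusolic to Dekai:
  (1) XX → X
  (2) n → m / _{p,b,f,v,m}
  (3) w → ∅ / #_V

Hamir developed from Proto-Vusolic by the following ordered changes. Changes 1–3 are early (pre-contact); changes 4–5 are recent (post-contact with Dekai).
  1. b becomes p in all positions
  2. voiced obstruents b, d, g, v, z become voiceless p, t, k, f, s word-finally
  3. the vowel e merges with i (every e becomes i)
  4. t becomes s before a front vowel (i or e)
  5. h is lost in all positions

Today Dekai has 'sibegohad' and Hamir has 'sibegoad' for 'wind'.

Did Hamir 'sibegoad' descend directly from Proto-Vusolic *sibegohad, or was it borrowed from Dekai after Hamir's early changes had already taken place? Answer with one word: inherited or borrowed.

If inherited, *sibegohad would pass through all of Hamir's changes:
Hamir: *sibegohad
  sibegohad → sipegohad   [unconditioned shift]
  sipegohad → sipegohat   [final devoicing]
  sipegohat → sipigohat   [vowel merger]
  sipigohat (rule 4 does not apply)
  sipigohat → sipigoat   [h-loss]
  giving Hamir sipigoat.
If borrowed from Dekai 'sibegohad' after the early changes, it would undergo only the recent ones:
  rule 4 (palatalisation): no change (sibegohad)
  rule 5 (h-loss): sibegohad → sibegoad
  ⇒ as a loan: sibegoad
Hamir 'sibegoad' matches the loan outcome 'sibegoad', not the inherited 'sipigoat' — it skipped the early Hamir changes, so it was borrowed from Dekai.

borrowed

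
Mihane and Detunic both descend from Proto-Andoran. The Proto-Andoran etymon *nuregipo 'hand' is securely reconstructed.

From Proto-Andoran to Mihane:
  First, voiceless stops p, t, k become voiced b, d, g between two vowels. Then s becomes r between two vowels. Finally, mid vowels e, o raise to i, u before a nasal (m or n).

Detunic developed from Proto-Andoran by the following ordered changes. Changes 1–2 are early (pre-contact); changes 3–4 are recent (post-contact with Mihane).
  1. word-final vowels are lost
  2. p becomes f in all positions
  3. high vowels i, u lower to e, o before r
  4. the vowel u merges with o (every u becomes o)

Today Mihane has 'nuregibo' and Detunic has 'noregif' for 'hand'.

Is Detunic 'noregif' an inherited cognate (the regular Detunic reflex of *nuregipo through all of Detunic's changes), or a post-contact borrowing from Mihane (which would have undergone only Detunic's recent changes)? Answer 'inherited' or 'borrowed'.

If inherited, *nuregipo would pass through all of Detunic's changes:
Detunic: *nuregipo > nuregip > nuregif > noregif  (by apocope, unconditioned shift, pre-rhotic lowering)
If borrowed from Mihane 'nuregibo' after the early changes, it would undergo only the recent ones:
  rule 3 (pre-rhotic lowering): nuregibo → noregibo
  rule 4 (vowel merger): no change (noregibo)
  ⇒ as a loan: noregibo
Detunic 'noregif' matches the inherited outcome exactly, so it is an inherited cognate, not a loan.

inherited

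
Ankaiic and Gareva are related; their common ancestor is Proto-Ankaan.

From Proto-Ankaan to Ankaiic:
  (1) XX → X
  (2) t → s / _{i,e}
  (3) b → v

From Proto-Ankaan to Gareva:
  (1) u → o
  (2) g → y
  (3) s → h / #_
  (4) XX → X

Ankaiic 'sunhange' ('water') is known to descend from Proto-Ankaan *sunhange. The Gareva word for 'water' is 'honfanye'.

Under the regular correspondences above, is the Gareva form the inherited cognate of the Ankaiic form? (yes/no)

Derive the expected Gareva reflex of *sunhange:
Gareva: *sunhange > sonhange > sonhanye > honhanye  (by vowel merger, unconditioned shift, debuccalisation)
The regular Gareva reflex would be 'honhanye', but the attested form is 'honfanye'. The correspondence is irregular, so they are not cognates (the Gareva form has a different source).

no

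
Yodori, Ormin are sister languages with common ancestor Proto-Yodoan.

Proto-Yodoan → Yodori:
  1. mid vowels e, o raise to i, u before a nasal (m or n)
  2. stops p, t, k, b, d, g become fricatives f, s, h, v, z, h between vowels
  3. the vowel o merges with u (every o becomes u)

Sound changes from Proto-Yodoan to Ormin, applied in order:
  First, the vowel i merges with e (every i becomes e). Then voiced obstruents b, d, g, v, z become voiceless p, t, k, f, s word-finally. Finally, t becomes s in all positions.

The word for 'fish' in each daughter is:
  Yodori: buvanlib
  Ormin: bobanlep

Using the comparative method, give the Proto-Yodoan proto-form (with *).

*bobanlib

Position 2: Yodori has u, Ormin has o. Ormin preserves o here (none of its changes turn any other segment into o), so the proto-segment is *o.
Position 7: Yodori has i, Ormin has e. Taking the neighbouring segments as reconstructed: Yodori i can only go back to *i; Ormin e could go back to *e or *i — the one source consistent with every daughter is *i.
Verify the candidate proto-form against each daughter:
Yodori: *bobanlib
  bobanlib (rule 1 does not apply)
  bobanlib → bovanlib   [intervocalic lenition]
  bovanlib → buvanlib   [vowel merger]
  giving Yodori buvanlib.
Ormin: start from *bobanlib.
  rule 1 (vowel merger): bobanlib → bobanleb
  rule 2 (final devoicing): bobanleb → bobanlep
  rule 3: no change — bobanlep
  ⇒ Ormin bobanlep
No other proto-form is consistent with every reflex, so the reconstruction is *bobanlib.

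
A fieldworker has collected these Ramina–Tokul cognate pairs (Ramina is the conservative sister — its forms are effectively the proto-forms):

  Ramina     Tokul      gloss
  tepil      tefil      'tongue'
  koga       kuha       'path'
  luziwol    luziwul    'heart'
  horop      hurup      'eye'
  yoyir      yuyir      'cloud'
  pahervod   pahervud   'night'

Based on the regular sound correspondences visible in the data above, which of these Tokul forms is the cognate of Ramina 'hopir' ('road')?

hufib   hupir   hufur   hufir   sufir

hufir

horop ~ hurup — Ramina o corresponds to Tokul u after a consonant, before a labial obstruent.
tepil ~ tefil — Ramina p corresponds to Tokul f between vowels (before a front vowel).
Applying these to Ramina 'hopir':
  hopir → hupir   (o→u after a consonant, before a labial obstruent)
  hupir → hufir   (p→f between vowels (before a front vowel))
So the Tokul cognate is 'hufir'.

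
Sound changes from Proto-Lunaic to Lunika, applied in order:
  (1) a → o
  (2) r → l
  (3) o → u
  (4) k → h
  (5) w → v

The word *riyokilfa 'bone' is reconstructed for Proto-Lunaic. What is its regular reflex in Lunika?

liyuhilfu

Lunika: *riyokilfa
  riyokilfa → riyokilfo   [vowel merger]
  riyokilfo → liyokilfo   [unconditioned shift]
  liyokilfo → liyukilfu   [vowel merger]
  liyukilfu → liyuhilfu   [unconditioned shift]
  liyuhilfu (rule 5 does not apply)
  giving Lunika liyuhilfu.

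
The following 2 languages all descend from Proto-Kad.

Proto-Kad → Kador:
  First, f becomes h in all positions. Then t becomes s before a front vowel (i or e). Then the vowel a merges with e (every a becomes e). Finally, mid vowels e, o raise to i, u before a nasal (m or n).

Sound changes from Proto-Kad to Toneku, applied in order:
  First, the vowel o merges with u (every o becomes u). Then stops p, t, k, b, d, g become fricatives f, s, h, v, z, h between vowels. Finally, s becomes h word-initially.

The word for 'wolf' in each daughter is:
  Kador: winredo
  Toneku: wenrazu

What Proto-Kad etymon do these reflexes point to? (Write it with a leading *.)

*wenrado

Position 7: Kador has o, Toneku has u. Kador preserves o here (none of its changes turn any other segment into o), so the proto-segment is *o.
Position 2: Kador has i, Toneku has e. Toneku preserves e here (none of its changes turn any other segment into e), so the proto-segment is *e.
Position 5: Kador has e, Toneku has a. Toneku preserves a here (none of its changes turn any other segment into a), so the proto-segment is *a.
This points to *wenrado. Verify forward in each daughter:
Kador: *wenrado > wenredo > winredo  (by vowel merger, pre-nasal raising)
Toneku: *wenrado > wenradu > wenrazu  (by vowel merger, intervocalic lenition)
No other proto-form is consistent with every reflex, so the reconstruction is *wenrado.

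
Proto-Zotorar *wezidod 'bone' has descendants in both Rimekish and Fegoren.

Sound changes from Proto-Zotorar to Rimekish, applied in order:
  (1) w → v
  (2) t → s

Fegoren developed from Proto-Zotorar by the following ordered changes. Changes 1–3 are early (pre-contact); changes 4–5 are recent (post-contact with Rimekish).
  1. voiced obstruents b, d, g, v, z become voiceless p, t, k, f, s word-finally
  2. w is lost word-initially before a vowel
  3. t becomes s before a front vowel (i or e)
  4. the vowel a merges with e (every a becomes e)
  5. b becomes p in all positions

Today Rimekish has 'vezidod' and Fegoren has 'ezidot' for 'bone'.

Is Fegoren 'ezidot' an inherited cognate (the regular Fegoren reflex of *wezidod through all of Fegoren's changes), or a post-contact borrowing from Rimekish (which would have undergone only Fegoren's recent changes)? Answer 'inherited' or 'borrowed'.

If inherited, *wezidod would pass through all of Fegoren's changes:
Fegoren: *wezidod
  wezidod → wezidot   [final devoicing]
  wezidot → ezidot   [glide loss]
  ezidot (rule 3 does not apply)
  ezidot (rule 4 does not apply)
  ezidot (rule 5 does not apply)
  giving Fegoren ezidot.
If borrowed from Rimekish 'vezidod' after the early changes, it would undergo only the recent ones:
  rule 4 (vowel merger): no change (vezidod)
  rule 5 (unconditioned shift): no change (vezidod)
  ⇒ as a loan: vezidod
Fegoren 'ezidot' matches the inherited outcome exactly, so it is an inherited cognate, not a loan.

inherited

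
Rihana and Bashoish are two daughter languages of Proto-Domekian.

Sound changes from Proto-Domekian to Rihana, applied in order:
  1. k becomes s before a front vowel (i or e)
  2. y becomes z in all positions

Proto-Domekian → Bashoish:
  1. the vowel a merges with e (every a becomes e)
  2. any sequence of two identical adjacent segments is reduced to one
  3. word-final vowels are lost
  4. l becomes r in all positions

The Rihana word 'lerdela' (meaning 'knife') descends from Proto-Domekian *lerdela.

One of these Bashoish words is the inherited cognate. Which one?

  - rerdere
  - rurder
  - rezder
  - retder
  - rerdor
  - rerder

Bashoish: *lerdela > lerdele > lerdel > rerder  (by vowel merger, apocope, unconditioned shift)

rerder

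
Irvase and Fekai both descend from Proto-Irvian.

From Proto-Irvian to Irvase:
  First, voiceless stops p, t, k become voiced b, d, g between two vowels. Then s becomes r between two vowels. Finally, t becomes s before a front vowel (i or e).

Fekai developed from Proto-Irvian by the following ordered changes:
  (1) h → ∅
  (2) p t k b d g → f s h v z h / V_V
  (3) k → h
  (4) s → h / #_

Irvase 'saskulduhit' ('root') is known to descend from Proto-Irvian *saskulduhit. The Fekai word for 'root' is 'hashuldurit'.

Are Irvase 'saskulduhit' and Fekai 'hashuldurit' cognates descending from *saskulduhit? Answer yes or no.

Derive the expected Fekai reflex of *saskulduhit:
Fekai: *saskulduhit > saskulduit > sashulduit > hashulduit  (by h-loss, unconditioned shift, debuccalisation)
The regular Fekai reflex would be 'hashulduit', but the attested form is 'hashuldurit'. The correspondence is irregular, so they are not cognates (the Fekai form has a different source).

no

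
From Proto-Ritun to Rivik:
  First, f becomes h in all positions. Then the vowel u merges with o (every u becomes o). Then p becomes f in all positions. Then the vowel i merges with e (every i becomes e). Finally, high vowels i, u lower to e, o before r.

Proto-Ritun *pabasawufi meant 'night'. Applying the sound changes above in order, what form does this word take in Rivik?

Rivik: *pabasawufi
  pabasawufi → pabasawuhi   [unconditioned shift]
  pabasawuhi → pabasawohi   [vowel merger]
  pabasawohi → fabasawohi   [unconditioned shift]
  fabasawohi → fabasawohe   [vowel merger]
  fabasawohe (rule 5 does not apply)
  giving Rivik fabasawohe.

fabasawohe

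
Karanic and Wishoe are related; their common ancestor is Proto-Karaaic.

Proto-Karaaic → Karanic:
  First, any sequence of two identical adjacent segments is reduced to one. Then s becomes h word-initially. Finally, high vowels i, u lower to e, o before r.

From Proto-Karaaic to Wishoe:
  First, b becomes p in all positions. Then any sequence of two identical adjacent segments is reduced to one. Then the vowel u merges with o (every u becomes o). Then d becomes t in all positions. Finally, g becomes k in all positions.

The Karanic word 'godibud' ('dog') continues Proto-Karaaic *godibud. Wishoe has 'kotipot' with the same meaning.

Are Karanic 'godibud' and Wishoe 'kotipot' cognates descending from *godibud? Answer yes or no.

yes

Derive the expected Wishoe reflex of *godibud:
Wishoe: *godibud > godipud > godipod > gotipot > kotipot  (by unconditioned shift, vowel merger, unconditioned shift, unconditioned shift)
Wishoe 'kotipot' matches the regular reflex exactly, so the pair is cognate.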